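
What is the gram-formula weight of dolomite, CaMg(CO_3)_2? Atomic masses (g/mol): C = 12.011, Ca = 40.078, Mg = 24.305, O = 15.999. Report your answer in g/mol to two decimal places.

Ca: 1 × 40.078 = 40.0780
Mg: 1 × 24.305 = 24.3050
C: 2 × 12.011 = 24.0220
O: 6 × 15.999 = 95.9940
Summing the contributions gives the formula mass.

184.40 g/mol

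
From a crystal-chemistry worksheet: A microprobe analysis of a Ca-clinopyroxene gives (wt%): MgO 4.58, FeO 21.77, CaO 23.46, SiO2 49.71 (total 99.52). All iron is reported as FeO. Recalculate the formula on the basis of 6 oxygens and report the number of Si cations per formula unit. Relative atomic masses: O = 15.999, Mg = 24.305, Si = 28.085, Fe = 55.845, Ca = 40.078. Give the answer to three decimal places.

MgO: 4.58/40.304 = 0.11364 mol → 0.11364 mol Mg, 0.11364 mol O.
FeO: 21.77/71.844 = 0.30302 mol → 0.30302 mol Fe, 0.30302 mol O.
CaO: 23.46/56.077 = 0.41835 mol → 0.41835 mol Ca, 0.41835 mol O.
SiO2: 49.71/60.083 = 0.82736 mol → 0.82736 mol Si, 1.65472 mol O.
Total oxygen = 2.48973 mol. Normalization factor = 6/2.48973 = 2.40990.
Si per 6 O = 0.82736 × 2.40990 = 1.994.

1.994 Si apfu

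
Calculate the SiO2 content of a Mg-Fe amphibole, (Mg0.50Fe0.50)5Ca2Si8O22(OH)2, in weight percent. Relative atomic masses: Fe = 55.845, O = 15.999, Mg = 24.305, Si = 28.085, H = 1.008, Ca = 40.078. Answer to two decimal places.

53.93 wt%

Formula mass = 891.203 g/mol.
8 Si → 8.0000 mol SiO2 per formula unit; M(SiO2) = 60.083, so SiO2 mass = 480.664 g.
480.664/891.203 × 100 = 53.93 wt%.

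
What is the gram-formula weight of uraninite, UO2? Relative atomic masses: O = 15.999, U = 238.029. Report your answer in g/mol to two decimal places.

270.03 g/mol

U: 1 × 238.029 = 238.0290
O: 2 × 15.999 = 31.9980
Summing the contributions gives the formula mass.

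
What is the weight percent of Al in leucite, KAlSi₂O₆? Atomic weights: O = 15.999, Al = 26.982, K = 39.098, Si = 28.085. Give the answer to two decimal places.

Formula mass = 1·39.098 + 1·26.982 + 2·28.085 + 6·15.999 = 218.244 g/mol, of which 26.982 g is Al.
So Al makes up 26.982/218.244 = 0.1236 of the mass, i.e. 12.36%.

12.36 mass %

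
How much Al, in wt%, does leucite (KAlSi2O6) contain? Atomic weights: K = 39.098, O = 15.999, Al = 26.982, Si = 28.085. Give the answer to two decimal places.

Molar mass of KAlSi2O6: 1·39.098 + 1·26.982 + 2·28.085 + 6·15.999 = 218.244 g/mol.
Mass of Al per formula unit: 1 × 26.982 = 26.982 g.
Weight fraction Al = 26.982 / 218.244 = 0.1236.

12.36 wt%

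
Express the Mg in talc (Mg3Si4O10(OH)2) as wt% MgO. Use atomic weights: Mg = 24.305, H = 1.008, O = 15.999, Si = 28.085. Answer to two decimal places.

31.88 wt%

Molar mass of Mg3Si4O10(OH)2 = 3×24.305 + 4×28.085 + 12×15.999 + 2×1.008 = 379.259 g/mol.
Each formula unit contains 3 Mg, equivalent to 3/1 = 3.0000 mol MgO.
M(MgO) = 1×24.305 + 1×15.999 = 40.304 g/mol.
Mass of MgO per formula unit = 3.0000 × 40.304 = 120.912 g.
MgO wt% = 120.912 / 379.259 × 100 = 31.88%.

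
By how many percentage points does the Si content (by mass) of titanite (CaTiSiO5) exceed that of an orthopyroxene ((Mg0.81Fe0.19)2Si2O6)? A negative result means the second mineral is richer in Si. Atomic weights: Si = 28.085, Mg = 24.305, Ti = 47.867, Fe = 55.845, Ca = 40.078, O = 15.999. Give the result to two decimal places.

First mineral: 28.085 g Si in 196.025 g formula = 14.33 wt% Si.
Second mineral: 56.170 g Si in 212.759 g formula = 26.40 wt% Si.
14.33% − 26.40% gives a difference of -12.07 percentage points.

-12.07 percentage points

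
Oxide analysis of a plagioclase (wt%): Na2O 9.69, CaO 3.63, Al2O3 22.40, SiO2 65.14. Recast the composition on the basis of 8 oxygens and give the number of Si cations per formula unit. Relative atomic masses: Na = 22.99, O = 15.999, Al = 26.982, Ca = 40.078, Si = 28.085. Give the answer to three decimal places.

Na2O (M=61.979): mol = 0.15634; Na = 0.31268, O = 0.15634.
CaO (M=56.077): mol = 0.06473; Ca = 0.06473, O = 0.06473.
Al2O3 (M=101.961): mol = 0.21969; Al = 0.43938, O = 0.65907.
SiO2 (M=60.083): mol = 1.08417; Si = 1.08417, O = 2.16834.
ΣO = 3.04848; factor = 8/ΣO = 2.62426.
Si apfu = 1.08417 × 2.62426 = 2.845.

2.845 Si apfu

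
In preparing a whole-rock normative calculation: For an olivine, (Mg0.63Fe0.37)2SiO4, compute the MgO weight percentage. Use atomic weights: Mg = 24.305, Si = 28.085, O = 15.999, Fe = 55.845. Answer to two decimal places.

30.96 wt%

M((Mg0.63Fe0.37)2SiO4) = 164.031 g/mol; M(MgO) = 40.304 g/mol.
Moles MgO per formula unit = 1.26 Mg ÷ 1 = 1.2600.
MgO fraction = (1.2600 × 40.304) / 164.031 = 50.783/164.031 = 0.3096.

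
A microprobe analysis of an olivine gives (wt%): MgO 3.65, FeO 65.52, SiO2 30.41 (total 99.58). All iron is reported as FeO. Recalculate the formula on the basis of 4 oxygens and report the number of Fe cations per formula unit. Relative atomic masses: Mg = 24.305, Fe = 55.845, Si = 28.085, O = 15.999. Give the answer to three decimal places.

3.65 wt% MgO ÷ 40.304 g/mol = 0.09056 mol, giving 0.09056 Mg and 0.09056 O.
65.52 wt% FeO ÷ 71.844 g/mol = 0.91198 mol, giving 0.91198 Fe and 0.91198 O.
30.41 wt% SiO2 ÷ 60.083 g/mol = 0.50613 mol, giving 0.50613 Si and 1.01226 O.
Oxygen sums to 2.01480; scaling by 4/2.01480 = 1.98531 puts the formula on 4 O.
Fe: 0.91198 × 1.98531 = 1.811 atoms per formula unit.

1.811 Fe apfu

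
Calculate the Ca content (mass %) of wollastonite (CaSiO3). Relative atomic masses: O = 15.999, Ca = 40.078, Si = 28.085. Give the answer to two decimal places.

Formula mass = 1×40.078 + 1×28.085 + 3×15.999 = 116.160 g/mol, of which 40.078 g is Ca.
So Ca makes up 40.078/116.160 = 0.3450 of the mass, i.e. 34.50%.

34.50 mass %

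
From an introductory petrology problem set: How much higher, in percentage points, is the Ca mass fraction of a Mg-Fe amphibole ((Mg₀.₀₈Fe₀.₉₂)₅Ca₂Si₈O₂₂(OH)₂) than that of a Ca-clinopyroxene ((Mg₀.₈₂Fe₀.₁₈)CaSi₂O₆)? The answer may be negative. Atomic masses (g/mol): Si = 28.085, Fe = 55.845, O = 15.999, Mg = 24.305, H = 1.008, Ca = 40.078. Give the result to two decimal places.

M((Mg₀.₀₈Fe₀.₉₂)₅Ca₂Si₈O₂₂(OH)₂) = 957.437 g/mol, so wt% Ca = 80.156/957.437 × 100 = 8.37%.
M((Mg₀.₈₂Fe₀.₁₈)CaSi₂O₆) = 222.224 g/mol, so wt% Ca = 40.078/222.224 × 100 = 18.03%.
8.37 − 18.03 = -9.66 pp.

-9.66 percentage points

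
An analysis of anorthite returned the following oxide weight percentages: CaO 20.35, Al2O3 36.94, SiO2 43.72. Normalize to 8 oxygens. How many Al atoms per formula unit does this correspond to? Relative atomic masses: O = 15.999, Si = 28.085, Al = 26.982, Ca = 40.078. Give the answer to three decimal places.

1.995 Al apfu

20.35 wt% CaO ÷ 56.077 g/mol = 0.36289 mol, giving 0.36289 Ca and 0.36289 O.
36.94 wt% Al2O3 ÷ 101.961 g/mol = 0.36230 mol, giving 0.72460 Al and 1.08690 O.
43.72 wt% SiO2 ÷ 60.083 g/mol = 0.72766 mol, giving 0.72766 Si and 1.45532 O.
Oxygen sums to 2.90511; scaling by 8/2.90511 = 2.75377 puts the formula on 8 O.
Al: 0.72460 × 2.75377 = 1.995 atoms per formula unit.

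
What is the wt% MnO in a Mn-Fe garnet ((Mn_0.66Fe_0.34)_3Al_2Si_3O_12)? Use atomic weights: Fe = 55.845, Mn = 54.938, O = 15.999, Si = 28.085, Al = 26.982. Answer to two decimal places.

28.32 wt%

Formula mass = 495.946 g/mol.
1.98 Mn → 1.9800 mol MnO per formula unit; M(MnO) = 70.937, so MnO mass = 140.455 g.
140.455/495.946 × 100 = 28.32 wt%.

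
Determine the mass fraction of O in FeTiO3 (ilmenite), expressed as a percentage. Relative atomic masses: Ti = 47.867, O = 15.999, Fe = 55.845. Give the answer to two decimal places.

31.64 mass %

Molar mass of FeTiO3: 1·55.845 + 1·47.867 + 3·15.999 = 151.709 g/mol.
Mass of O per formula unit: 3 × 15.999 = 47.997 g.
Weight fraction O = 47.997 / 151.709 = 0.3164.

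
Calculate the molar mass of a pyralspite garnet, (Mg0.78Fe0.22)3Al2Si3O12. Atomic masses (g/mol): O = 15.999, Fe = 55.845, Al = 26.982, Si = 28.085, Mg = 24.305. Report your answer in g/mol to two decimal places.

The formula mass is the sum 2.34×24.305 + 0.66×55.845 + 2×26.982 + 3×28.085 + 12×15.999.

423.94 g/mol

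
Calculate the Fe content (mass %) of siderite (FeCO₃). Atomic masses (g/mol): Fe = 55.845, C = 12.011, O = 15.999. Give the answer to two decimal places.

Molar mass of FeCO₃: 1×55.845 + 1×12.011 + 3×15.999 = 115.853 g/mol.
Mass of Fe per formula unit: 1 × 55.845 = 55.845 g.
Weight fraction Fe = 55.845 / 115.853 = 0.4820.

48.20 mass %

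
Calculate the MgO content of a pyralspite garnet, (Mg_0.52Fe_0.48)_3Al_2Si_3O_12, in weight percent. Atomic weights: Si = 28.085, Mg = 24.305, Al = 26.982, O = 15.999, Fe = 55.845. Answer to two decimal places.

M((Mg_0.52Fe_0.48)_3Al_2Si_3O_12) = 448.540 g/mol; M(MgO) = 40.304 g/mol.
Moles MgO per formula unit = 1.56 Mg ÷ 1 = 1.5600.
MgO fraction = (1.5600 × 40.304) / 448.540 = 62.874/448.540 = 0.1402.

14.02 wt%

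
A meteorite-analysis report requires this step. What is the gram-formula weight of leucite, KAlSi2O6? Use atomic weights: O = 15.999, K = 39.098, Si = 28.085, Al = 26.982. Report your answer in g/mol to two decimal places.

218.24 g/mol

M = 1(39.098) + 1(26.982) + 2(28.085) + 6(15.999)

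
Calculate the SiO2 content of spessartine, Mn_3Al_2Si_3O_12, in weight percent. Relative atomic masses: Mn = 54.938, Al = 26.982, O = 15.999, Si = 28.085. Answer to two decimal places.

36.41 wt%

Molar mass of Mn_3Al_2Si_3O_12 = 3*54.938 + 2*26.982 + 3*28.085 + 12*15.999 = 495.021 g/mol.
Each formula unit contains 3 Si, equivalent to 3/1 = 3.0000 mol SiO2.
M(SiO2) = 1×28.085 + 2×15.999 = 60.083 g/mol.
Mass of SiO2 per formula unit = 3.0000 × 60.083 = 180.249 g.
SiO2 wt% = 180.249 / 495.021 × 100 = 36.41%.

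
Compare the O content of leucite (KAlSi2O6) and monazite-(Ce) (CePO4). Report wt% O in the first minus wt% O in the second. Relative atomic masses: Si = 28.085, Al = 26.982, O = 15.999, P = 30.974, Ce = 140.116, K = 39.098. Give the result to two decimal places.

16.76 percentage points

First mineral: 95.994 g O in 218.244 g formula = 43.98 wt% O.
Second mineral: 63.996 g O in 235.086 g formula = 27.22 wt% O.
43.98% − 27.22% gives a difference of 16.76 percentage points.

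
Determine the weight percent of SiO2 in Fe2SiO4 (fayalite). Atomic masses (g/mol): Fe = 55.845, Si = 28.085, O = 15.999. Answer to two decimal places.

29.49 wt%

Molar mass of Fe2SiO4 = 2·55.845 + 1·28.085 + 4·15.999 = 203.771 g/mol.
Each formula unit contains 1 Si, equivalent to 1/1 = 1.0000 mol SiO2.
M(SiO2) = 1×28.085 + 2×15.999 = 60.083 g/mol.
Mass of SiO2 per formula unit = 1.0000 × 60.083 = 60.083 g.
SiO2 wt% = 60.083 / 203.771 × 100 = 29.49%.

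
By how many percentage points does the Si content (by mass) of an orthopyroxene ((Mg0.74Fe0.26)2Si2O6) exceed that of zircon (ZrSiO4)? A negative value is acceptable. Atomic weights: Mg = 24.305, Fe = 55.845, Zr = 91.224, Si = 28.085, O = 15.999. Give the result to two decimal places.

10.54 percentage points

Si in (Mg0.74Fe0.26)2Si2O6: molar mass 217.175 g/mol; 2×28.085 = 56.170 g → 25.86 wt%.
Si in ZrSiO4: molar mass 183.305 g/mol; 1×28.085 = 28.085 g → 15.32 wt%.
Difference = 25.86 − 15.32 = 10.54 percentage points.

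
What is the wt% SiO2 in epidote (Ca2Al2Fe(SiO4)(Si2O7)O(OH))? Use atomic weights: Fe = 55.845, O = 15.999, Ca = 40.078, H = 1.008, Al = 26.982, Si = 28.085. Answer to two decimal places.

M(Ca2Al2Fe(SiO4)(Si2O7)O(OH)) = 483.215 g/mol; M(SiO2) = 60.083 g/mol.
Moles SiO2 per formula unit = 3 Si ÷ 1 = 3.0000.
SiO2 fraction = (3.0000 × 60.083) / 483.215 = 180.249/483.215 = 0.3730.

37.30 wt%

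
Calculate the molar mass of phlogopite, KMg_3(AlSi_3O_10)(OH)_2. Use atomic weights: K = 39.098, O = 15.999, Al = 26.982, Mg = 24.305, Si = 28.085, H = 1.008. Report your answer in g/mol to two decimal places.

417.25 g/mol

M = 1×39.098 + 3×24.305 + 1×26.982 + 3×28.085 + 12×15.999 + 2×1.008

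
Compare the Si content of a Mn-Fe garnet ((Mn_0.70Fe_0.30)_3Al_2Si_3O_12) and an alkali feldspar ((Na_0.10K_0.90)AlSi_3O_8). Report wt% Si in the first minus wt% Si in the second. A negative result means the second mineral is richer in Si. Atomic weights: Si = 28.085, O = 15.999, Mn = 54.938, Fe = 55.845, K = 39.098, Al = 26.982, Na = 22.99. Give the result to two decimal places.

First mineral: 84.255 g Si in 495.837 g formula = 16.99 wt% Si.
Second mineral: 84.255 g Si in 276.716 g formula = 30.45 wt% Si.
16.99% − 30.45% gives a difference of -13.46 percentage points.

-13.46 percentage points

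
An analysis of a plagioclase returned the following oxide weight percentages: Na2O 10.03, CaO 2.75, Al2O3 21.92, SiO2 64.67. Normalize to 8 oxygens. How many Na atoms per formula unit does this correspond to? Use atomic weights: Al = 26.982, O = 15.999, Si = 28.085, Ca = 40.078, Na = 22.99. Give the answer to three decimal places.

0.861 Na apfu

Na2O: 10.03/61.979 = 0.16183 mol → 0.32366 mol Na, 0.16183 mol O.
CaO: 2.75/56.077 = 0.04904 mol → 0.04904 mol Ca, 0.04904 mol O.
Al2O3: 21.92/101.961 = 0.21498 mol → 0.42996 mol Al, 0.64494 mol O.
SiO2: 64.67/60.083 = 1.07634 mol → 1.07634 mol Si, 2.15268 mol O.
Total oxygen = 3.00849 mol. Normalization factor = 8/3.00849 = 2.65914.
Na per 8 O = 0.32366 × 2.65914 = 0.861.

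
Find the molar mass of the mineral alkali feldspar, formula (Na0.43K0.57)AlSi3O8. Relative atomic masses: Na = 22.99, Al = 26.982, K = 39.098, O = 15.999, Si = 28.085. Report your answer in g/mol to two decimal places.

M = 0.43×22.99 + 0.57×39.098 + 1×26.982 + 3×28.085 + 8×15.999

271.40 g/mol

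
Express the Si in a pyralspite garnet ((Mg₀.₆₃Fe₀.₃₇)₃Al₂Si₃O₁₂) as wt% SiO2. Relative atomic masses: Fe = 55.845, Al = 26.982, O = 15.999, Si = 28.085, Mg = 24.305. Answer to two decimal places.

Molar mass of (Mg₀.₆₃Fe₀.₃₇)₃Al₂Si₃O₁₂ = 1.89·24.305 + 1.11·55.845 + 2·26.982 + 3·28.085 + 12·15.999 = 438.131 g/mol.
Each formula unit contains 3 Si, equivalent to 3/1 = 3.0000 mol SiO2.
M(SiO2) = 1×28.085 + 2×15.999 = 60.083 g/mol.
Mass of SiO2 per formula unit = 3.0000 × 60.083 = 180.249 g.
SiO2 wt% = 180.249 / 438.131 × 100 = 41.14%.

41.14 wt%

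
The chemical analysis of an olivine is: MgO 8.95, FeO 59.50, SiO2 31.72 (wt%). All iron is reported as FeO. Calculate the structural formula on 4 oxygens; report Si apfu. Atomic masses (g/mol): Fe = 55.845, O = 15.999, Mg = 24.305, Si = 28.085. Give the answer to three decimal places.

1.003 Si apfu

8.95 wt% MgO ÷ 40.304 g/mol = 0.22206 mol, giving 0.22206 Mg and 0.22206 O.
59.50 wt% FeO ÷ 71.844 g/mol = 0.82818 mol, giving 0.82818 Fe and 0.82818 O.
31.72 wt% SiO2 ÷ 60.083 g/mol = 0.52794 mol, giving 0.52794 Si and 1.05588 O.
Oxygen sums to 2.10612; scaling by 4/2.10612 = 1.89923 puts the formula on 4 O.
Si: 0.52794 × 1.89923 = 1.003 atoms per formula unit.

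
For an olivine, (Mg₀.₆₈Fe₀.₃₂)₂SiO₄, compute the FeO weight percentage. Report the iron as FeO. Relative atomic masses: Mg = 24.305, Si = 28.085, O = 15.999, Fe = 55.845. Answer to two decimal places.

Molar mass of (Mg₀.₆₈Fe₀.₃₂)₂SiO₄ = 1.36*24.305 + 0.64*55.845 + 1*28.085 + 4*15.999 = 160.877 g/mol.
Each formula unit contains 0.64 Fe, equivalent to 0.64/1 = 0.6400 mol FeO.
M(FeO) = 1×55.845 + 1×15.999 = 71.844 g/mol.
Mass of FeO per formula unit = 0.6400 × 71.844 = 45.980 g.
FeO wt% = 45.980 / 160.877 × 100 = 28.58%.

28.58 wt%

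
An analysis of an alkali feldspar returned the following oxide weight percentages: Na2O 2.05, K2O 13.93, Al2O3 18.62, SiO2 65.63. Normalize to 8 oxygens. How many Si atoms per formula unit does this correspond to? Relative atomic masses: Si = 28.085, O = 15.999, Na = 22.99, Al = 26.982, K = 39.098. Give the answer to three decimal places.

2.999 Si apfu

Na2O: 2.05/61.979 = 0.03308 mol → 0.06616 mol Na, 0.03308 mol O.
K2O: 13.93/94.195 = 0.14788 mol → 0.29576 mol K, 0.14788 mol O.
Al2O3: 18.62/101.961 = 0.18262 mol → 0.36524 mol Al, 0.54786 mol O.
SiO2: 65.63/60.083 = 1.09232 mol → 1.09232 mol Si, 2.18464 mol O.
Total oxygen = 2.91346 mol. Normalization factor = 8/2.91346 = 2.74588.
Si per 8 O = 1.09232 × 2.74588 = 2.999.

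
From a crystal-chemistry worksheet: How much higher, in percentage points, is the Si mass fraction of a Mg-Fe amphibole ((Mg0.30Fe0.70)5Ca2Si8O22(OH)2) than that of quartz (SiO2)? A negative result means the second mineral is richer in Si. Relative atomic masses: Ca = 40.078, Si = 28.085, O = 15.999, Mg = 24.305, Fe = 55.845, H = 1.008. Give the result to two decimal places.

-22.39 percentage points

M((Mg0.30Fe0.70)5Ca2Si8O22(OH)2) = 922.743 g/mol, so wt% Si = 224.680/922.743 × 100 = 24.35%.
M(SiO2) = 60.083 g/mol, so wt% Si = 28.085/60.083 × 100 = 46.74%.
24.35 − 46.74 = -22.39 pp.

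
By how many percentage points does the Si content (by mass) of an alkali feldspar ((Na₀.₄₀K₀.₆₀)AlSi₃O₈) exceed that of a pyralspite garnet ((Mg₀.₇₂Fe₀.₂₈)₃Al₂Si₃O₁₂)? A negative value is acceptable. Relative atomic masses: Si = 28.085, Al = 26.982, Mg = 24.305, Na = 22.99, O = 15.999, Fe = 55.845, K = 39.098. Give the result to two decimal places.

M((Na₀.₄₀K₀.₆₀)AlSi₃O₈) = 271.884 g/mol, so wt% Si = 84.255/271.884 × 100 = 30.99%.
M((Mg₀.₇₂Fe₀.₂₈)₃Al₂Si₃O₁₂) = 429.616 g/mol, so wt% Si = 84.255/429.616 × 100 = 19.61%.
30.99 − 19.61 = 11.38 pp.

11.38 percentage points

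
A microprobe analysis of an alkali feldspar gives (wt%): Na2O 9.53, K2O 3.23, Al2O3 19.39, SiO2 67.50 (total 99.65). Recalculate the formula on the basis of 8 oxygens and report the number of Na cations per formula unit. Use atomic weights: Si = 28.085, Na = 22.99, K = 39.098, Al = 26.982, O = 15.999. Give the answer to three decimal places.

0.819 Na apfu

9.53 wt% Na2O ÷ 61.979 g/mol = 0.15376 mol, giving 0.30752 Na and 0.15376 O.
3.23 wt% K2O ÷ 94.195 g/mol = 0.03429 mol, giving 0.06858 K and 0.03429 O.
19.39 wt% Al2O3 ÷ 101.961 g/mol = 0.19017 mol, giving 0.38034 Al and 0.57051 O.
67.50 wt% SiO2 ÷ 60.083 g/mol = 1.12345 mol, giving 1.12345 Si and 2.24690 O.
Oxygen sums to 3.00546; scaling by 8/3.00546 = 2.66182 puts the formula on 8 O.
Na: 0.30752 × 2.66182 = 0.819 atoms per formula unit.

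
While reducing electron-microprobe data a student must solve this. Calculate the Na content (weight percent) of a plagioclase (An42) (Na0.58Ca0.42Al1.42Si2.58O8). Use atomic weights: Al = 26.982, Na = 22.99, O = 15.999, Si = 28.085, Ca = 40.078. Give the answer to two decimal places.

Molar mass of Na0.58Ca0.42Al1.42Si2.58O8: 0.58*22.99 + 0.42*40.078 + 1.42*26.982 + 2.58*28.085 + 8*15.999 = 268.933 g/mol.
Mass of Na per formula unit: 0.58 × 22.99 = 13.334 g.
Weight fraction Na = 13.334 / 268.933 = 0.0496.

4.96 weight percent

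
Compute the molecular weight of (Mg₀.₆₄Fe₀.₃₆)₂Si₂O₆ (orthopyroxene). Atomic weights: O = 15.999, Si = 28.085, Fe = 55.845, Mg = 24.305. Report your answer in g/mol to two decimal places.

223.48 g/mol

M = 1.28(24.305) + 0.72(55.845) + 2(28.085) + 6(15.999)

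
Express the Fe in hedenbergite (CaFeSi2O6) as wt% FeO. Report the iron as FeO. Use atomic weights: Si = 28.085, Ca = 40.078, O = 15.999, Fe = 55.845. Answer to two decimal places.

28.96 wt%

Formula mass = 248.087 g/mol.
1 Fe → 1.0000 mol FeO per formula unit; M(FeO) = 71.844, so FeO mass = 71.844 g.
71.844/248.087 × 100 = 28.96 wt%.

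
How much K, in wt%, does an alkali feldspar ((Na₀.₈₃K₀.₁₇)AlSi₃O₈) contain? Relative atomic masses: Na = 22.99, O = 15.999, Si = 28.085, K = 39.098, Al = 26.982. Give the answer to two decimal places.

Molar mass of (Na₀.₈₃K₀.₁₇)AlSi₃O₈: 0.83*22.99 + 0.17*39.098 + 1*26.982 + 3*28.085 + 8*15.999 = 264.957 g/mol.
Mass of K per formula unit: 0.17 × 39.098 = 6.647 g.
Weight fraction K = 6.647 / 264.957 = 0.0251.

2.51 wt%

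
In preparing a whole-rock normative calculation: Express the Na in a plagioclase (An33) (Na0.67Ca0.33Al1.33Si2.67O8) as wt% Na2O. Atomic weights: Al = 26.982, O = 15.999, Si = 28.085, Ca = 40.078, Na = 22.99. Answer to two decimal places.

M(Na0.67Ca0.33Al1.33Si2.67O8) = 267.494 g/mol; M(Na2O) = 61.979 g/mol.
Moles Na2O per formula unit = 0.67 Na ÷ 2 = 0.3350.
Na2O fraction = (0.3350 × 61.979) / 267.494 = 20.763/267.494 = 0.0776.

7.76 wt%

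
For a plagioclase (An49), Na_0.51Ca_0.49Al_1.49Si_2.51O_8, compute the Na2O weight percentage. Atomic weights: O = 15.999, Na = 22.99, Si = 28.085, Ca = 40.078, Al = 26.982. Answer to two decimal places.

Formula mass = 270.052 g/mol.
0.51 Na → 0.2550 mol Na2O per formula unit; M(Na2O) = 61.979, so Na2O mass = 15.805 g.
15.805/270.052 × 100 = 5.85 wt%.

5.85 wt%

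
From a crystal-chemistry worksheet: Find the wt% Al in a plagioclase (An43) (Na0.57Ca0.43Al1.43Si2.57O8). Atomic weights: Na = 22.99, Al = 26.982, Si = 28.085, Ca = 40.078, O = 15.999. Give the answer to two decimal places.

M(Na0.57Ca0.43Al1.43Si2.57O8) = 269.093 g/mol.
Al contributes 1.43 × 26.982 = 38.584 g per mole.
38.584/269.093 = 0.1434 → 14.34%.

14.34 weight percent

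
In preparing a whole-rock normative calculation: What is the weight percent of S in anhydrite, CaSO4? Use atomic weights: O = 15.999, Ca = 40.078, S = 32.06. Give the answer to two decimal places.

M(CaSO4) = 136.134 g/mol.
S contributes 1 × 32.06 = 32.060 g per mole.
32.060/136.134 = 0.2355 → 23.55%.

23.55 mass %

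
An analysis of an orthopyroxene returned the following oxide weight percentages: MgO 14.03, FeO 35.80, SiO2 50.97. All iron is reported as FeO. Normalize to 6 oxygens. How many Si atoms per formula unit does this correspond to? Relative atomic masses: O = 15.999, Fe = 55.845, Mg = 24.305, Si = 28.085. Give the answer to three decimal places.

2.002 Si apfu

MgO: 14.03/40.304 = 0.34810 mol → 0.34810 mol Mg, 0.34810 mol O.
FeO: 35.80/71.844 = 0.49830 mol → 0.49830 mol Fe, 0.49830 mol O.
SiO2: 50.97/60.083 = 0.84833 mol → 0.84833 mol Si, 1.69666 mol O.
Total oxygen = 2.54306 mol. Normalization factor = 6/2.54306 = 2.35936.
Si per 6 O = 0.84833 × 2.35936 = 2.002.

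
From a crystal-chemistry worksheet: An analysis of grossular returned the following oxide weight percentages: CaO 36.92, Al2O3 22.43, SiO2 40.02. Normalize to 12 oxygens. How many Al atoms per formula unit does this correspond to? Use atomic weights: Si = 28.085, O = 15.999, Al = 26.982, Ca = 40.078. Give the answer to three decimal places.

36.92 wt% CaO ÷ 56.077 g/mol = 0.65838 mol, giving 0.65838 Ca and 0.65838 O.
22.43 wt% Al2O3 ÷ 101.961 g/mol = 0.21999 mol, giving 0.43998 Al and 0.65997 O.
40.02 wt% SiO2 ÷ 60.083 g/mol = 0.66608 mol, giving 0.66608 Si and 1.33216 O.
Oxygen sums to 2.65051; scaling by 12/2.65051 = 4.52743 puts the formula on 12 O.
Al: 0.43998 × 4.52743 = 1.992 atoms per formula unit.

1.992 Al apfu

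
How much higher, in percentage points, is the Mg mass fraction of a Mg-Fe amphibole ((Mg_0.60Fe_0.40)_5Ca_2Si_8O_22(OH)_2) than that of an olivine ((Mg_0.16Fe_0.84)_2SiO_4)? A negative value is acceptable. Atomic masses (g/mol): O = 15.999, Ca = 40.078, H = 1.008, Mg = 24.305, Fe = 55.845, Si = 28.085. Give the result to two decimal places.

Mg in (Mg_0.60Fe_0.40)_5Ca_2Si_8O_22(OH)_2: molar mass 875.433 g/mol; 3×24.305 = 72.915 g → 8.33 wt%.
Mg in (Mg_0.16Fe_0.84)_2SiO_4: molar mass 193.678 g/mol; 0.32×24.305 = 7.778 g → 4.02 wt%.
Difference = 8.33 − 4.02 = 4.31 percentage points.

4.31 percentage points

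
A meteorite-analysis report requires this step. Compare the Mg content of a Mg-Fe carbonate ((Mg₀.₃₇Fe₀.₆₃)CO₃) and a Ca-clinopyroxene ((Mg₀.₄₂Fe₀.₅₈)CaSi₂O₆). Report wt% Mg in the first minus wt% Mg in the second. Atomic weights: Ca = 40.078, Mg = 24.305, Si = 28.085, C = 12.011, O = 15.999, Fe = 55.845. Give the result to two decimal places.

Mg in (Mg₀.₃₇Fe₀.₆₃)CO₃: molar mass 104.183 g/mol; 0.37×24.305 = 8.993 g → 8.63 wt%.
Mg in (Mg₀.₄₂Fe₀.₅₈)CaSi₂O₆: molar mass 234.840 g/mol; 0.42×24.305 = 10.208 g → 4.35 wt%.
Difference = 8.63 − 4.35 = 4.28 percentage points.

4.28 percentage points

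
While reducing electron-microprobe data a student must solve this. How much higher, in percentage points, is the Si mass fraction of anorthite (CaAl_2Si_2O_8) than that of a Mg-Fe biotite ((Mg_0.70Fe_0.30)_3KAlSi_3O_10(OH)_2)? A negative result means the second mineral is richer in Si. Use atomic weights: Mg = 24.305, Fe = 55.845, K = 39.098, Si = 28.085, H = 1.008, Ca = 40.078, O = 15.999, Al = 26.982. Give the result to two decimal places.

Si in CaAl_2Si_2O_8: molar mass 278.204 g/mol; 2×28.085 = 56.170 g → 20.19 wt%.
Si in (Mg_0.70Fe_0.30)_3KAlSi_3O_10(OH)_2: molar mass 445.640 g/mol; 3×28.085 = 84.255 g → 18.91 wt%.
Difference = 20.19 − 18.91 = 1.28 percentage points.

1.28 percentage points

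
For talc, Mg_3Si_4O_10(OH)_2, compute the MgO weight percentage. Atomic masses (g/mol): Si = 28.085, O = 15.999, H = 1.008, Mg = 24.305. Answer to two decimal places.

31.88 wt%

M(Mg_3Si_4O_10(OH)_2) = 379.259 g/mol; M(MgO) = 40.304 g/mol.
Moles MgO per formula unit = 3 Mg ÷ 1 = 3.0000.
MgO fraction = (3.0000 × 40.304) / 379.259 = 120.912/379.259 = 0.3188.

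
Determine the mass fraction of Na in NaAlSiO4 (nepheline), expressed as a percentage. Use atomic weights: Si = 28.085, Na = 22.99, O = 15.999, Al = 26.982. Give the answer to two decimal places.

Molar mass of NaAlSiO4: 1*22.99 + 1*26.982 + 1*28.085 + 4*15.999 = 142.053 g/mol.
Mass of Na per formula unit: 1 × 22.99 = 22.990 g.
Weight fraction Na = 22.990 / 142.053 = 0.1618.

16.18 weight percent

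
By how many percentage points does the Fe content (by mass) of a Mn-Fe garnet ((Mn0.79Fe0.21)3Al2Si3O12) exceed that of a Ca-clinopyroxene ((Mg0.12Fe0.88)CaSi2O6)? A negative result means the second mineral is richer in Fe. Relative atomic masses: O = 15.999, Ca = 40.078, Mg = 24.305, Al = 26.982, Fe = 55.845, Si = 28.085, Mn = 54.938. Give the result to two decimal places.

M((Mn0.79Fe0.21)3Al2Si3O12) = 495.592 g/mol, so wt% Fe = 35.182/495.592 × 100 = 7.10%.
M((Mg0.12Fe0.88)CaSi2O6) = 244.302 g/mol, so wt% Fe = 49.144/244.302 × 100 = 20.12%.
7.10 − 20.12 = -13.02 pp.

-13.02 percentage points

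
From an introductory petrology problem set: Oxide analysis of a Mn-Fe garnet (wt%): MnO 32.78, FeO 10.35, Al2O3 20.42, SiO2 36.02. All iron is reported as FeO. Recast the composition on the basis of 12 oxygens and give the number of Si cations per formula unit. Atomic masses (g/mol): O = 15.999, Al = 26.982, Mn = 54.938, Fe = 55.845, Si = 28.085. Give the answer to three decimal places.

2.990 Si apfu

MnO: 32.78/70.937 = 0.46210 mol → 0.46210 mol Mn, 0.46210 mol O.
FeO: 10.35/71.844 = 0.14406 mol → 0.14406 mol Fe, 0.14406 mol O.
Al2O3: 20.42/101.961 = 0.20027 mol → 0.40054 mol Al, 0.60081 mol O.
SiO2: 36.02/60.083 = 0.59950 mol → 0.59950 mol Si, 1.19900 mol O.
Total oxygen = 2.40597 mol. Normalization factor = 12/2.40597 = 4.98759.
Si per 12 O = 0.59950 × 4.98759 = 2.990.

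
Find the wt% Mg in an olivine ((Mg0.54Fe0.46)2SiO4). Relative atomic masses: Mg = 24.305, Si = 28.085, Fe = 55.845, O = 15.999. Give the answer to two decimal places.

M((Mg0.54Fe0.46)2SiO4) = 169.708 g/mol.
Mg contributes 1.08 × 24.305 = 26.249 g per mole.
26.249/169.708 = 0.1547 → 15.47%.

15.47 mass %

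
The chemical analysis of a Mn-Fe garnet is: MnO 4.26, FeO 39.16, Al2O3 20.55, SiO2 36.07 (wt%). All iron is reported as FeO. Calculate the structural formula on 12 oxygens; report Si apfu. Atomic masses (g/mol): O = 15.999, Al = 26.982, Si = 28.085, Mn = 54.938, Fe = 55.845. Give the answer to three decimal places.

2.989 Si apfu

MnO: 4.26/70.937 = 0.06005 mol → 0.06005 mol Mn, 0.06005 mol O.
FeO: 39.16/71.844 = 0.54507 mol → 0.54507 mol Fe, 0.54507 mol O.
Al2O3: 20.55/101.961 = 0.20155 mol → 0.40310 mol Al, 0.60465 mol O.
SiO2: 36.07/60.083 = 0.60034 mol → 0.60034 mol Si, 1.20068 mol O.
Total oxygen = 2.41045 mol. Normalization factor = 12/2.41045 = 4.97832.
Si per 12 O = 0.60034 × 4.97832 = 2.989.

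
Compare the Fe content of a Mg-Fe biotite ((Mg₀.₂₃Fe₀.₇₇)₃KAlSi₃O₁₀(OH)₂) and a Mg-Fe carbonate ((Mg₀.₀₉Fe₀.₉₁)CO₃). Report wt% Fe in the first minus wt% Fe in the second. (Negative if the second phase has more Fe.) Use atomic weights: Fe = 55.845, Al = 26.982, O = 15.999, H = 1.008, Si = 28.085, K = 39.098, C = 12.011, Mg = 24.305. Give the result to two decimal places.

-18.65 percentage points

M((Mg₀.₂₃Fe₀.₇₇)₃KAlSi₃O₁₀(OH)₂) = 490.111 g/mol, so wt% Fe = 129.002/490.111 × 100 = 26.32%.
M((Mg₀.₀₉Fe₀.₉₁)CO₃) = 113.014 g/mol, so wt% Fe = 50.819/113.014 × 100 = 44.97%.
26.32 − 44.97 = -18.65 pp.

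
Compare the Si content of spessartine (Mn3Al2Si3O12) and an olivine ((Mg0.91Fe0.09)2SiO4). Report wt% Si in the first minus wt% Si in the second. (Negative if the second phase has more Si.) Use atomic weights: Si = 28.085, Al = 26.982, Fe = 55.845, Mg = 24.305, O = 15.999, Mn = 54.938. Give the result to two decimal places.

-2.17 percentage points

Si in Mn3Al2Si3O12: molar mass 495.021 g/mol; 3×28.085 = 84.255 g → 17.02 wt%.
Si in (Mg0.91Fe0.09)2SiO4: molar mass 146.368 g/mol; 1×28.085 = 28.085 g → 19.19 wt%.
Difference = 17.02 − 19.19 = -2.17 percentage points.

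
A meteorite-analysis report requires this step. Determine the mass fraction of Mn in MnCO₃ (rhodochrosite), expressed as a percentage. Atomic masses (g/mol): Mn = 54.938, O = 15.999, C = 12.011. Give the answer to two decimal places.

47.79 mass %

M(MnCO₃) = 114.946 g/mol.
Mn contributes 1 × 54.938 = 54.938 g per mole.
54.938/114.946 = 0.4779 → 47.79%.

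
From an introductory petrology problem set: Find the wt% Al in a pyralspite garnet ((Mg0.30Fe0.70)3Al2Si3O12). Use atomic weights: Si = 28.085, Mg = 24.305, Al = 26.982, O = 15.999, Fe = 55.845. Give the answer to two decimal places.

11.50 weight percent

M((Mg0.30Fe0.70)3Al2Si3O12) = 469.356 g/mol.
Al contributes 2 × 26.982 = 53.964 g per mole.
53.964/469.356 = 0.1150 → 11.50%.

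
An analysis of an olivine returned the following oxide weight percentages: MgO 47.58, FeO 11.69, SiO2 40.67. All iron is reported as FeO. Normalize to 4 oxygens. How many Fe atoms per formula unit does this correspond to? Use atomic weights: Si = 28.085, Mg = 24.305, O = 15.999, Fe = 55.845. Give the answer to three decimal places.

MgO: 47.58/40.304 = 1.18053 mol → 1.18053 mol Mg, 1.18053 mol O.
FeO: 11.69/71.844 = 0.16271 mol → 0.16271 mol Fe, 0.16271 mol O.
SiO2: 40.67/60.083 = 0.67690 mol → 0.67690 mol Si, 1.35380 mol O.
Total oxygen = 2.69704 mol. Normalization factor = 4/2.69704 = 1.48311.
Fe per 4 O = 0.16271 × 1.48311 = 0.241.

0.241 Fe apfu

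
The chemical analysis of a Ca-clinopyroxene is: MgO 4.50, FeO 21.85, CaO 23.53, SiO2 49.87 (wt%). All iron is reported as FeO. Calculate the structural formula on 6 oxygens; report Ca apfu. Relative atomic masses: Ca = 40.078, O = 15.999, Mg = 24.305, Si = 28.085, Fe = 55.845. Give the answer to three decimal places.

1.009 Ca apfu

MgO (M=40.304): mol = 0.11165; Mg = 0.11165, O = 0.11165.
FeO (M=71.844): mol = 0.30413; Fe = 0.30413, O = 0.30413.
CaO (M=56.077): mol = 0.41960; Ca = 0.41960, O = 0.41960.
SiO2 (M=60.083): mol = 0.83002; Si = 0.83002, O = 1.66004.
ΣO = 2.49542; factor = 6/ΣO = 2.40440.
Ca apfu = 0.41960 × 2.40440 = 1.009.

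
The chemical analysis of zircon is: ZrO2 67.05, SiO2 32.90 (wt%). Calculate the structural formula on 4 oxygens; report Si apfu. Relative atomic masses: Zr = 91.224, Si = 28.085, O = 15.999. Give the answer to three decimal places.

1.003 Si apfu

ZrO2 (M=123.222): mol = 0.54414; Zr = 0.54414, O = 1.08828.
SiO2 (M=60.083): mol = 0.54758; Si = 0.54758, O = 1.09516.
ΣO = 2.18344; factor = 4/ΣO = 1.83197.
Si apfu = 0.54758 × 1.83197 = 1.003.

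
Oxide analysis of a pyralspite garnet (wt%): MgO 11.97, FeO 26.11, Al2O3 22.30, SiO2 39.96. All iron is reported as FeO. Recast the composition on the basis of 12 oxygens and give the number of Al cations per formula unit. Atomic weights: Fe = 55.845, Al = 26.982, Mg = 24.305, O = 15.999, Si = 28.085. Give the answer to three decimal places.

11.97 wt% MgO ÷ 40.304 g/mol = 0.29699 mol, giving 0.29699 Mg and 0.29699 O.
26.11 wt% FeO ÷ 71.844 g/mol = 0.36343 mol, giving 0.36343 Fe and 0.36343 O.
22.30 wt% Al2O3 ÷ 101.961 g/mol = 0.21871 mol, giving 0.43742 Al and 0.65613 O.
39.96 wt% SiO2 ÷ 60.083 g/mol = 0.66508 mol, giving 0.66508 Si and 1.33016 O.
Oxygen sums to 2.64671; scaling by 12/2.64671 = 4.53393 puts the formula on 12 O.
Al: 0.43742 × 4.53393 = 1.983 atoms per formula unit.

1.983 Al apfu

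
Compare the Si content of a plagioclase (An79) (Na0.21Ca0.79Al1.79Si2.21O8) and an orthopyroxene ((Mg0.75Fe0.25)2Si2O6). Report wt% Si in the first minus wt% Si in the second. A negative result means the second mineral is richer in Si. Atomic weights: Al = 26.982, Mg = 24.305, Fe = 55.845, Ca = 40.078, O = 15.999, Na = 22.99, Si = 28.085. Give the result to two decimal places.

Si in Na0.21Ca0.79Al1.79Si2.21O8: molar mass 274.847 g/mol; 2.21×28.085 = 62.068 g → 22.58 wt%.
Si in (Mg0.75Fe0.25)2Si2O6: molar mass 216.544 g/mol; 2×28.085 = 56.170 g → 25.94 wt%.
Difference = 22.58 − 25.94 = -3.36 percentage points.

-3.36 percentage points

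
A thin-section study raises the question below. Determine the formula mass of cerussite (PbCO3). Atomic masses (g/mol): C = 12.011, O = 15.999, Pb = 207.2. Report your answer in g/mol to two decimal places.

267.21 g/mol

Pb: 1 × 207.2 = 207.2000
C: 1 × 12.011 = 12.0110
O: 3 × 15.999 = 47.9970
Summing the contributions gives the formula mass.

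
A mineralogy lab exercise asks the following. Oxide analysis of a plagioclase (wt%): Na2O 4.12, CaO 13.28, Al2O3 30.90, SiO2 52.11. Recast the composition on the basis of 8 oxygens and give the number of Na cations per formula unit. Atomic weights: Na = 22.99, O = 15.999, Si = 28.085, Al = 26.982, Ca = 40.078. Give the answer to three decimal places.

Na2O: 4.12/61.979 = 0.06647 mol → 0.13294 mol Na, 0.06647 mol O.
CaO: 13.28/56.077 = 0.23682 mol → 0.23682 mol Ca, 0.23682 mol O.
Al2O3: 30.90/101.961 = 0.30306 mol → 0.60612 mol Al, 0.90918 mol O.
SiO2: 52.11/60.083 = 0.86730 mol → 0.86730 mol Si, 1.73460 mol O.
Total oxygen = 2.94707 mol. Normalization factor = 8/2.94707 = 2.71456.
Na per 8 O = 0.13294 × 2.71456 = 0.361.

0.361 Na apfu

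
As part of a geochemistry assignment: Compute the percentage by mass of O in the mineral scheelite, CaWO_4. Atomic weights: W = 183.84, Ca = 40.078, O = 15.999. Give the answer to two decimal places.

Formula mass = 1*40.078 + 1*183.84 + 4*15.999 = 287.914 g/mol, of which 63.996 g is O.
So O makes up 63.996/287.914 = 0.2223 of the mass, i.e. 22.23%.

22.23 weight percent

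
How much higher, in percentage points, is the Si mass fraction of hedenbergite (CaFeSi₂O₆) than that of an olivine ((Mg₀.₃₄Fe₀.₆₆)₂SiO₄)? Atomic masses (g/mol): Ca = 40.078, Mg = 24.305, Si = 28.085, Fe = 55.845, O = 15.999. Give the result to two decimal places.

7.24 percentage points

Si in CaFeSi₂O₆: molar mass 248.087 g/mol; 2×28.085 = 56.170 g → 22.64 wt%.
Si in (Mg₀.₃₄Fe₀.₆₆)₂SiO₄: molar mass 182.324 g/mol; 1×28.085 = 28.085 g → 15.40 wt%.
Difference = 22.64 − 15.40 = 7.24 percentage points.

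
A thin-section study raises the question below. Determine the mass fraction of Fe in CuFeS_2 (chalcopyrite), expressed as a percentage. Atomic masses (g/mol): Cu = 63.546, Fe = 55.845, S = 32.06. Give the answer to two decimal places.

30.43 wt%

Formula mass = 1·63.546 + 1·55.845 + 2·32.06 = 183.511 g/mol, of which 55.845 g is Fe.
So Fe makes up 55.845/183.511 = 0.3043 of the mass, i.e. 30.43%.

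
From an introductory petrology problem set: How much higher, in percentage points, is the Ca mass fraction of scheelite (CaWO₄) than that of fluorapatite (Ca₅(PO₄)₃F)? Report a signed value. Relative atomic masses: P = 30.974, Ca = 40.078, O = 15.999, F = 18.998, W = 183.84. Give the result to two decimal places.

M(CaWO₄) = 287.914 g/mol, so wt% Ca = 40.078/287.914 × 100 = 13.92%.
M(Ca₅(PO₄)₃F) = 504.298 g/mol, so wt% Ca = 200.390/504.298 × 100 = 39.74%.
13.92 − 39.74 = -25.82 pp.

-25.82 percentage points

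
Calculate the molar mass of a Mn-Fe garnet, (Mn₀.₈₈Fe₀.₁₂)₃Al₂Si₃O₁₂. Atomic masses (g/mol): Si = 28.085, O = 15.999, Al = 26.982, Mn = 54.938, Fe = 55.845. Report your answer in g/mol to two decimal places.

495.35 g/mol

M = 2.64(54.938) + 0.36(55.845) + 2(26.982) + 3(28.085) + 12(15.999)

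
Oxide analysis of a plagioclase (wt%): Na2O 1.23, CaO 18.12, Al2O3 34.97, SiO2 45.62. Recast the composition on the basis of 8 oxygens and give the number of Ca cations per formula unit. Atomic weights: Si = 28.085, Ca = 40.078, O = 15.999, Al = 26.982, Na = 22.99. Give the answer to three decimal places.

0.894 Ca apfu

1.23 wt% Na2O ÷ 61.979 g/mol = 0.01985 mol, giving 0.03970 Na and 0.01985 O.
18.12 wt% CaO ÷ 56.077 g/mol = 0.32313 mol, giving 0.32313 Ca and 0.32313 O.
34.97 wt% Al2O3 ÷ 101.961 g/mol = 0.34297 mol, giving 0.68594 Al and 1.02891 O.
45.62 wt% SiO2 ÷ 60.083 g/mol = 0.75928 mol, giving 0.75928 Si and 1.51856 O.
Oxygen sums to 2.89045; scaling by 8/2.89045 = 2.76774 puts the formula on 8 O.
Ca: 0.32313 × 2.76774 = 0.894 atoms per formula unit.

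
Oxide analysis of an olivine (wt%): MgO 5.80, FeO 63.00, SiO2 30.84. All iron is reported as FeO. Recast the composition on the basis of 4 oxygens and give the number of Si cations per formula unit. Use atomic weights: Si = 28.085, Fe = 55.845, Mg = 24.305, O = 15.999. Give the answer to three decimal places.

5.80 wt% MgO ÷ 40.304 g/mol = 0.14391 mol, giving 0.14391 Mg and 0.14391 O.
63.00 wt% FeO ÷ 71.844 g/mol = 0.87690 mol, giving 0.87690 Fe and 0.87690 O.
30.84 wt% SiO2 ÷ 60.083 g/mol = 0.51329 mol, giving 0.51329 Si and 1.02658 O.
Oxygen sums to 2.04739; scaling by 4/2.04739 = 1.95371 puts the formula on 4 O.
Si: 0.51329 × 1.95371 = 1.003 atoms per formula unit.

1.003 Si apfu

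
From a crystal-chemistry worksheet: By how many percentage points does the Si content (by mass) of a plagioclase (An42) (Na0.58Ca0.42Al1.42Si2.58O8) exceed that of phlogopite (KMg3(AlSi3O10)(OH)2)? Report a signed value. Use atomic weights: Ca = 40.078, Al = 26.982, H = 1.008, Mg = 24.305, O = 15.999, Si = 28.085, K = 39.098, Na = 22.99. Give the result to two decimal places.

6.75 percentage points

Si in Na0.58Ca0.42Al1.42Si2.58O8: molar mass 268.933 g/mol; 2.58×28.085 = 72.459 g → 26.94 wt%.
Si in KMg3(AlSi3O10)(OH)2: molar mass 417.254 g/mol; 3×28.085 = 84.255 g → 20.19 wt%.
Difference = 26.94 − 20.19 = 6.75 percentage points.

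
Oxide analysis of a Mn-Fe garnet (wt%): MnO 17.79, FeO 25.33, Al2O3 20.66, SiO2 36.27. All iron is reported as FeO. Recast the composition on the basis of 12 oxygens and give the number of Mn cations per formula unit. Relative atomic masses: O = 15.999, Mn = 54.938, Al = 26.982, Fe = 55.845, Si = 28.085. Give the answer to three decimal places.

1.244 Mn apfu

MnO: 17.79/70.937 = 0.25079 mol → 0.25079 mol Mn, 0.25079 mol O.
FeO: 25.33/71.844 = 0.35257 mol → 0.35257 mol Fe, 0.35257 mol O.
Al2O3: 20.66/101.961 = 0.20263 mol → 0.40526 mol Al, 0.60789 mol O.
SiO2: 36.27/60.083 = 0.60366 mol → 0.60366 mol Si, 1.20732 mol O.
Total oxygen = 2.41857 mol. Normalization factor = 12/2.41857 = 4.96161.
Mn per 12 O = 0.25079 × 4.96161 = 1.244.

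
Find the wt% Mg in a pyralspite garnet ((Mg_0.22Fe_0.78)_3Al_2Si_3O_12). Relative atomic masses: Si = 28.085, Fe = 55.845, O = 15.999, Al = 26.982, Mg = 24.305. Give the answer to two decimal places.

3.36 mass %

M((Mg_0.22Fe_0.78)_3Al_2Si_3O_12) = 476.926 g/mol.
Mg contributes 0.66 × 24.305 = 16.041 g per mole.
16.041/476.926 = 0.0336 → 3.36%.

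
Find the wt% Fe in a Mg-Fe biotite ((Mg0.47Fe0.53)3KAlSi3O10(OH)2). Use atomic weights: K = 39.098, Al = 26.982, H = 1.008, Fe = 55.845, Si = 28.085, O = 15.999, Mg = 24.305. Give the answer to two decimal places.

19.00 mass %

Formula mass = 1.41×24.305 + 1.59×55.845 + 1×39.098 + 1×26.982 + 3×28.085 + 12×15.999 + 2×1.008 = 467.403 g/mol, of which 88.794 g is Fe.
So Fe makes up 88.794/467.403 = 0.1900 of the mass, i.e. 19.00%.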